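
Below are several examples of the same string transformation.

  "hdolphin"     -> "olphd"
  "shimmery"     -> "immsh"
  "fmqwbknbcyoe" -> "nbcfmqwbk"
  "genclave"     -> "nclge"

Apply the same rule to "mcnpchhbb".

Rule — delete the last 3 characters, then move the last 3 characters to the front (rotate right by 3).
Applying both steps to "mcnpchhbb": "mcnpch", then "pchmcn".

pchmcn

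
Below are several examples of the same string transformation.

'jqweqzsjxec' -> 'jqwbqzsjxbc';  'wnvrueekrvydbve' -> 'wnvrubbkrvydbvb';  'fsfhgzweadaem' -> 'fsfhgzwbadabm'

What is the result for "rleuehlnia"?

rlbubhlnia

The transformation: replace every "e" with "b".
On "rleuehlnia" that produces "rlbubhlnia".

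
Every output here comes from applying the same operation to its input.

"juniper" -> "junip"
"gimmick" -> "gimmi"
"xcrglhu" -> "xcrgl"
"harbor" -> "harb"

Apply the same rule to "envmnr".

envm

The rule is to delete the last 2 characters.
"envmnr" → "envm".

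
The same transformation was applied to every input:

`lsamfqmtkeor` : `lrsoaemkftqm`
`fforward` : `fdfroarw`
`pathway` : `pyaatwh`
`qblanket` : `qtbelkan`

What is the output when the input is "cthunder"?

crtehdun

In each case the input is transformed by: take characters alternately from the front and the back (1st, last, 2nd, 2nd-last, ...).
"cthunder" → "crtehdun".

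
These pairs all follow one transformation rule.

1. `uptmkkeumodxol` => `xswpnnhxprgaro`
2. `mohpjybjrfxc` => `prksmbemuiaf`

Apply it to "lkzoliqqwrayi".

In each case the input is transformed by: shift every letter 3 places forward in the alphabet (wrapping around).
Doing the same to "lkzoliqqwrayi": "oncrolttzudbl".

oncrolttzudbl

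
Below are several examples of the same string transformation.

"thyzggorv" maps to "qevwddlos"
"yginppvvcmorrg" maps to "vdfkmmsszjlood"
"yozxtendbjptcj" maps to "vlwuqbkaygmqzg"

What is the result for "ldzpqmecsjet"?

What's happening: shift every letter 3 places backward in the alphabet (wrapping around).
Applying that to "ldzpqmecsjet" gives "iawmnjbzpgbq".

iawmnjbzpgbq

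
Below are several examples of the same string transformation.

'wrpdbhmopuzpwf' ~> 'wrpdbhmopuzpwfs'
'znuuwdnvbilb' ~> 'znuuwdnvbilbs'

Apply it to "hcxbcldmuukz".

hcxbcldmuukzs

Rule — append "s".
On "hcxbcldmuukz" that produces "hcxbcldmuukzs".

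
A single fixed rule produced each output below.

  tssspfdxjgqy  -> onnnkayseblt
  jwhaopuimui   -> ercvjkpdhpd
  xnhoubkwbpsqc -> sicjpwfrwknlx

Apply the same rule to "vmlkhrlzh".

Looking at the pairs, the operation is to shift every letter 5 places backward in the alphabet (wrapping around).
"vmlkhrlzh" → "qhgfcmguc".

qhgfcmguc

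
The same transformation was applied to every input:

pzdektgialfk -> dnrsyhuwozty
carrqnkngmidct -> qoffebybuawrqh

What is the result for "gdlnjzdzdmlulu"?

Looking at the pairs, the operation is to shift every letter 12 places backward in the alphabet (wrapping around).
For "gdlnjzdzdmlulu" the result is "urzbxnrnrazizi".

urzbxnrnrazizi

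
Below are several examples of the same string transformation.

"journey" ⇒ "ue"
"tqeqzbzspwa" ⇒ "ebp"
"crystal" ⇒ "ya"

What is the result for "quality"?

The pattern: keep one character in every 3, starting at position 3 (positions 3rd, 6th, 9th, ...).
Applying that to "quality" gives "at".

at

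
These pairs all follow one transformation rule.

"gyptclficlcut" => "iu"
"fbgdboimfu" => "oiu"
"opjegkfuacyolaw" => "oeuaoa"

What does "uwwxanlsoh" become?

The pattern: keep only the vowels.
So "uwwxanlsoh" becomes "uao".

uao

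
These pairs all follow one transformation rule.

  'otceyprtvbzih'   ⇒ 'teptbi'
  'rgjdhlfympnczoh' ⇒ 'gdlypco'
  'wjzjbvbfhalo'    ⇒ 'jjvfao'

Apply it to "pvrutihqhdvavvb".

vuiqdav

The rule is to keep every other character starting from the second (positions 2nd, 4th, 6th, ...).
On "pvrutihqhdvavvb" that produces "vuiqdav".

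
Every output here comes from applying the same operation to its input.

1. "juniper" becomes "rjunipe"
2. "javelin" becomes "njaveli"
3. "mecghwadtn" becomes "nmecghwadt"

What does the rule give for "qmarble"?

Each output is the input with this applied: move the last character to the front.
On "qmarble" that produces "eqmarbl".

eqmarbl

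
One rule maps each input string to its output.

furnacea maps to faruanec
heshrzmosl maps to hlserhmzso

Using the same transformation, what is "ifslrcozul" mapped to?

What's happening: move the last character to the front, then swap each adjacent pair of characters (1↔2, 3↔4, ...).
Working it through for "ifslrcozul": intermediate "lifslrcozu", final "ilsfrlocuz".

ilsfrlocuz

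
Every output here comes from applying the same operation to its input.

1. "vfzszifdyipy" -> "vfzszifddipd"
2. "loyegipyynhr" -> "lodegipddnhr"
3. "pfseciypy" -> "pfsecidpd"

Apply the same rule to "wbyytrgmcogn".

wbddtrgmcogn

In each case the input is transformed by: replace every "y" with "d".
So "wbyytrgmcogn" becomes "wbddtrgmcogn".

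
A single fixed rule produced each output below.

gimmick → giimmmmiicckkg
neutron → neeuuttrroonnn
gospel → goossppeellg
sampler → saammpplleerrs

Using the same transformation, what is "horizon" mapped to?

hoorriizzoonnh

Rule — double every character, then move the first character to the end.
On "horizon": the first step gives "hhoorriizzoonn", and the second then gives "hoorriizzoonnh".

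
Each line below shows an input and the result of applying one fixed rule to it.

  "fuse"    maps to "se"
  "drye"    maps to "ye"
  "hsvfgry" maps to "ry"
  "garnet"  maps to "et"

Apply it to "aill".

ll

The pattern: keep only the last 2 characters.
On "aill" that produces "ll".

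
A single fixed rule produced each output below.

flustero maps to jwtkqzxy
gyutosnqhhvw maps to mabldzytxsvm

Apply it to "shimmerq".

Looking at the pairs, the operation is to shift every letter 5 places forward in the alphabet (wrapping around), then move the last 3 characters to the front (rotate right by 3).
Working it through for "shimmerq": intermediate "xmnrrjwv", final "jwvxmnrr".

jwvxmnrr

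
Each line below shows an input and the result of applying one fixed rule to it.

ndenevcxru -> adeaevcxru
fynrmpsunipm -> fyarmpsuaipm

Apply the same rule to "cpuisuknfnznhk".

cpuisukafazahk

The transformation: replace every "n" with "a".
Applying that to "cpuisuknfnznhk" gives "cpuisukafazahk".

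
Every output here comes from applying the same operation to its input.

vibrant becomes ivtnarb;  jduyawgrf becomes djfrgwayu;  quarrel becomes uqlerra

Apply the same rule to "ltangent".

The rule is to move the first 2 characters to the end (rotate left by 2), then reverse the string.
Applying both steps to "ltangent": "angentlt", then "tltnegna".

tltnegna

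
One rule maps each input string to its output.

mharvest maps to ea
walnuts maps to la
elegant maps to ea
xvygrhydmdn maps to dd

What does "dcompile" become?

The pattern: sort the characters into reverse alphabetical order, then keep only the last 2 characters.
Starting from "dcompile": after the first operation, "pomliedc"; after the second, "dc".

dc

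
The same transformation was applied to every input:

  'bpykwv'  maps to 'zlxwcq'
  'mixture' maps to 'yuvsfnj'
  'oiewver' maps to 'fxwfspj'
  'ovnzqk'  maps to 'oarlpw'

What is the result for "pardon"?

Each output is the input with this applied: move the first 2 characters to the end (rotate left by 2), then shift every letter 1 place forward in the alphabet (wrapping around).
On "pardon": the first step gives "rdonpa", and the second then gives "sepoqb".
(Check on "oiewver": → "ewveroi" → "fxwfspj" ✓)

sepoqb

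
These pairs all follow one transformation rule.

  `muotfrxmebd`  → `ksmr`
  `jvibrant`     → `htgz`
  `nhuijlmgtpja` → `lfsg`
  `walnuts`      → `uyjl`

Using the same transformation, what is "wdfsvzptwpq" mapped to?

Looking at the pairs, the operation is to shift every letter 2 places backward in the alphabet (wrapping around), then keep only the first 4 characters.
Applying both steps to "wdfsvzptwpq": "ubdqtxnruno", then "ubdq".

ubdq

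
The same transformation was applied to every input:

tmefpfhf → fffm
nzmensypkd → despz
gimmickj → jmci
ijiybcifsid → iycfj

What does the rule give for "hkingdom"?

mndk

The pattern: keep every other character starting from the second (positions 2nd, 4th, 6th, ...), then swap the first and last characters.
Starting from "hkingdom": after the first operation, "kndm"; after the second, "mndk".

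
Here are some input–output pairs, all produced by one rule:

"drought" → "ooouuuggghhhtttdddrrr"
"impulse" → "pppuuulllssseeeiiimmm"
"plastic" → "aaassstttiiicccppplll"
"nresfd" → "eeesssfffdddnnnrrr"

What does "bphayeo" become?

Each output is the input with this applied: move the first 2 characters to the end (rotate left by 2), then repeat every character 3 times.
Applying both steps to "bphayeo": "hayeobp", then "hhhaaayyyeeeooobbbppp".

hhhaaayyyeeeooobbbppp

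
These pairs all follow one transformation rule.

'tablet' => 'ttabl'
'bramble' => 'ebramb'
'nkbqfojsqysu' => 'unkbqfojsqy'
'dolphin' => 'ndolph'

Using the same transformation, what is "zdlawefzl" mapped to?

lzdlawef

The rule is to move the last 2 characters to the front (rotate right by 2), then delete the first character.
On "zdlawefzl" that produces "lzdlawef".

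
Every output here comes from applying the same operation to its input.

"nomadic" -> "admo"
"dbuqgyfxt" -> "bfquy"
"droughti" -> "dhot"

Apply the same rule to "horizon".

In each case the input is transformed by: sort the characters into alphabetical order, then keep every other character starting from the first (positions 1st, 3rd, 5th, ...).
Applying both steps to "horizon": "hinoorz", then "hnoz".
(Check on "dbuqgyfxt": → "bdfgqtuxy" → "bfquy" ✓)

hnoz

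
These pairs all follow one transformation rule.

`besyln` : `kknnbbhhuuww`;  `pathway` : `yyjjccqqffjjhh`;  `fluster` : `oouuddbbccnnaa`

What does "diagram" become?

Looking at the pairs, the operation is to double every character, then shift every letter 9 places forward in the alphabet (wrapping around).
Working it through for "diagram": intermediate "ddiiaaggrraamm", final "mmrrjjppaajjvv".

mmrrjjppaajjvv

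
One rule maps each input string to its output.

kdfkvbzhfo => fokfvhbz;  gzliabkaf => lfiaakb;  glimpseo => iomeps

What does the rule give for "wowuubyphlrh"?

The transformation: delete the first 2 characters, then take characters alternately from the front and the back (1st, last, 2nd, 2nd-last, ...).
On "wowuubyphlrh": the first step gives "wuubyphlrh", and the second then gives "whurulbhyp".

whurulbhyp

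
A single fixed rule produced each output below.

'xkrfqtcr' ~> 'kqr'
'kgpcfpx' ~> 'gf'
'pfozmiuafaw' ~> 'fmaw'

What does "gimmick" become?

The transformation: keep one character in every 3, starting at position 2 (positions 2nd, 5th, 8th, ...).
Doing the same to "gimmick": "ii".

ii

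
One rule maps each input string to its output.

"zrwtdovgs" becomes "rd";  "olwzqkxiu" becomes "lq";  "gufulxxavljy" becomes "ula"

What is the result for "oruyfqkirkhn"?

What's happening: delete the last 2 characters, then keep one character in every 3, starting at position 2 (positions 2nd, 5th, 8th, ...).
"oruyfqkirkhn" → "oruyfqkirk" → "rfi".
(Check on "olwzqkxiu": → "olwzqkx" → "lq" ✓)

rfi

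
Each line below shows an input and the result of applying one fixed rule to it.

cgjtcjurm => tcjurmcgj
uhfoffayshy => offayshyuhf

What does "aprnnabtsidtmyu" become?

nnabtsidtmyuapr

In each case the input is transformed by: move the first 3 characters to the end (rotate left by 3).
Doing the same to "aprnnabtsidtmyu": "nnabtsidtmyuapr".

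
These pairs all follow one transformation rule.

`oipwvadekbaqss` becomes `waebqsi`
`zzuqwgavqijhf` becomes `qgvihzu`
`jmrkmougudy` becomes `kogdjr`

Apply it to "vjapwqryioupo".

The rule is to move the first 3 characters to the end (rotate left by 3), then keep every other character starting from the first (positions 1st, 3rd, 5th, ...).
"vjapwqryioupo" → "pwqryioupovja" → "pqyopva".
(Check on "oipwvadekbaqss": → "wvadekbaqssoip" → "waebqsi" ✓)

pqyopva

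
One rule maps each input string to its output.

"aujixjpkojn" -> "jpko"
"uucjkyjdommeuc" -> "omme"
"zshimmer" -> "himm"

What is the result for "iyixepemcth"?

In each case the input is transformed by: move the last 2 characters to the front (rotate right by 2), then keep only the last 4 characters.
So "iyixepemcth" becomes "pemc".

pemc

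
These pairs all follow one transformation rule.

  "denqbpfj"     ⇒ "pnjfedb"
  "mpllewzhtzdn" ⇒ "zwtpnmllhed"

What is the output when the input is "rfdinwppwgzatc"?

Looking at the pairs, the operation is to sort the characters into reverse alphabetical order, then delete the first character.
On "rfdinwppwgzatc": the first step gives "zwwtrppnigfdca", and the second then gives "wwtrppnigfdca".

wwtrppnigfdca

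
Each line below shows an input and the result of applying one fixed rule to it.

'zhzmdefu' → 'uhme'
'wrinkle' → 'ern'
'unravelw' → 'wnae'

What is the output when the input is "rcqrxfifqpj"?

jcrff

Looking at the pairs, the operation is to move the last 2 characters to the front (rotate right by 2), then keep every other character starting from the second (positions 2nd, 4th, 6th, ...).
For "rcqrxfifqpj" the result is "jcrff".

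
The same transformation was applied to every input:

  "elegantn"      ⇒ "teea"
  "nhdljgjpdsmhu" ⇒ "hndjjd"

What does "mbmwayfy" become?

fmma

The rule is to move the last 3 characters to the front (rotate right by 3), then keep every other character starting from the second (positions 2nd, 4th, 6th, ...).
Applying both steps to "mbmwayfy": "yfymbmwa", then "fmma".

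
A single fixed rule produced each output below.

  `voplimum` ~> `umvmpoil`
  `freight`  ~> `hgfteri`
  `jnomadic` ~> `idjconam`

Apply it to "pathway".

Looking at the pairs, the operation is to move the last 3 characters to the front (rotate right by 3), then swap each adjacent pair of characters (1↔2, 3↔4, ...).
Applying that to "pathway" gives "awpytah".

awpytah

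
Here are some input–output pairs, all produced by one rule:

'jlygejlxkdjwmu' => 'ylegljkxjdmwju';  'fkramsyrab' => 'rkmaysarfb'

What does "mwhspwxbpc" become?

Looking at the pairs, the operation is to move the first character to the end, then swap each adjacent pair of characters (1↔2, 3↔4, ...).
On "mwhspwxbpc": the first step gives "whspwxbpcm", and the second then gives "hwpsxwpbmc".

hwpsxwpbmc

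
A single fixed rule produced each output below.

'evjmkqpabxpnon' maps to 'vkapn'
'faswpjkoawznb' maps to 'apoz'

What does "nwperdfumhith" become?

wrui

Looking at the pairs, the operation is to keep one character in every 3, starting at position 2 (positions 2nd, 5th, 8th, ...).
On "nwperdfumhith" that produces "wrui".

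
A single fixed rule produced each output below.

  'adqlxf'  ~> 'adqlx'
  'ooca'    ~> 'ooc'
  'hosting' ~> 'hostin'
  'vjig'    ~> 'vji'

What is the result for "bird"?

bir

Rule — delete the last character.
Doing the same to "bird": "bir".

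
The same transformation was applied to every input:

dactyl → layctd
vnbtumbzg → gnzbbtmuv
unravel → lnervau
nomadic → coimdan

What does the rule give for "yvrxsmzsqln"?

Looking at the pairs, the operation is to take characters alternately from the front and the back (1st, last, 2nd, 2nd-last, ...), then move the first character to the end.
Applying that to "yvrxsmzsqln" gives "nvlrqxsszmy".

nvlrqxsszmy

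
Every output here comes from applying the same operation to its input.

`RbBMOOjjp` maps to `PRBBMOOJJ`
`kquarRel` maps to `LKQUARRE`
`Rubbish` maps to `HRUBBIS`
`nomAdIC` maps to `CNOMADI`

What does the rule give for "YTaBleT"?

Looking at the pairs, the operation is to move the last character to the front, then convert every letter to uppercase.
"YTaBleT" → "TYTaBle" → "TYTABLE".

TYTABLE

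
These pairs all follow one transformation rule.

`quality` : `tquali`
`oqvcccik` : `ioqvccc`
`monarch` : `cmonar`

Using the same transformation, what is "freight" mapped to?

Each output is the input with this applied: delete the last character, then move the last character to the front.
On "freight": the first step gives "freigh", and the second then gives "hfreig".

hfreig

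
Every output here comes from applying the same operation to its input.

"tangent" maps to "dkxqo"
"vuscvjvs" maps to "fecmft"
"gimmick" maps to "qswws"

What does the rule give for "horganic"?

In each case the input is transformed by: delete the last 2 characters, then shift every letter 10 places forward in the alphabet (wrapping around).
For "horganic", step one produces "horgan"; step two turns that into "rybqkx".
(Check on "gimmick": → "gimmi" → "qswws" ✓)

rybqkx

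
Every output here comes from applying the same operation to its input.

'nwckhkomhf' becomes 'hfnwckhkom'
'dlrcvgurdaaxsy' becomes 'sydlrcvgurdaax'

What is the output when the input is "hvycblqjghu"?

Each output is the input with this applied: move the last 2 characters to the front (rotate right by 2).
Doing the same to "hvycblqjghu": "huhvycblqjg".

huhvycblqjg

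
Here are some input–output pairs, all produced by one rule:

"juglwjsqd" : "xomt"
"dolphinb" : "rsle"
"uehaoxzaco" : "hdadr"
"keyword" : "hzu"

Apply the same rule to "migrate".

luw

The pattern: shift every letter 3 places forward in the alphabet (wrapping around), then keep every other character starting from the second (positions 2nd, 4th, 6th, ...).
"migrate" → "luw".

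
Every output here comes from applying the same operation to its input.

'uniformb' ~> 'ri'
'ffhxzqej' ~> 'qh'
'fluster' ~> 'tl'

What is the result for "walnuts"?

Rule — reverse the string, then keep one character in every 3, starting at position 3 (positions 3rd, 6th, 9th, ...).
"walnuts" → "stunlaw" → "ua".

ua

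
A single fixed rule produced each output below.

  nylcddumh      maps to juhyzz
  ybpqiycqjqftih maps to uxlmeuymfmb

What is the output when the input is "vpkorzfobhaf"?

The pattern: delete the last 3 characters, then shift every letter 4 places backward in the alphabet (wrapping around).
Applying both steps to "vpkorzfobhaf": "vpkorzfob", then "rlgknvbkx".

rlgknvbkx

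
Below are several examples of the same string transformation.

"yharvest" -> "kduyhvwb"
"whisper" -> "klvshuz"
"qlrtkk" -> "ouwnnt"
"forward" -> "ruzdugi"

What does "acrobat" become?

furedwd

The transformation: shift every letter 3 places forward in the alphabet (wrapping around), then move the first character to the end.
For "acrobat", step one produces "dfuredw"; step two turns that into "furedwd".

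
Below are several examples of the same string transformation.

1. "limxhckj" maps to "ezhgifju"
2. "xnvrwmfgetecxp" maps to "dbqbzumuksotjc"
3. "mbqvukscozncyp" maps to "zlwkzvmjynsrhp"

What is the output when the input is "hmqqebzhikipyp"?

Rule — shift every letter 3 places backward in the alphabet (wrapping around), then swap the front and back halves of the string.
Applying that to "hmqqebzhikipyp" gives "efhfmvmejnnbyw".

efhfmvmejnnbyw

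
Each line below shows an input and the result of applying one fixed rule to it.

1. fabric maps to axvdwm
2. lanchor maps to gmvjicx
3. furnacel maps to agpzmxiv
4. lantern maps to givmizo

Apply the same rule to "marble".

hzvgmw

Looking at the pairs, the operation is to shift every letter 5 places backward in the alphabet (wrapping around), then take characters alternately from the front and the back (1st, last, 2nd, 2nd-last, ...).
Applying both steps to "marble": "hvmwgz", then "hzvgmw".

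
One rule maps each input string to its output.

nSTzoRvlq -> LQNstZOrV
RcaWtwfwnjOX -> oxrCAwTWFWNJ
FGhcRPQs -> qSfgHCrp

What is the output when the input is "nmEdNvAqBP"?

bpNMeDnVaQ

What's happening: flip the case of every letter, then move the last 2 characters to the front (rotate right by 2).
Working it through for "nmEdNvAqBP": intermediate "NMeDnVaQbp", final "bpNMeDnVaQ".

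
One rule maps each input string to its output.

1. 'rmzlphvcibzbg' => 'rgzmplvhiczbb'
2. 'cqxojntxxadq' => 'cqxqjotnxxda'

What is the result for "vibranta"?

Looking at the pairs, the operation is to move the last character to the front, then swap each adjacent pair of characters (1↔2, 3↔4, ...).
For "vibranta", step one produces "avibrant"; step two turns that into "vabiartn".

vabiartn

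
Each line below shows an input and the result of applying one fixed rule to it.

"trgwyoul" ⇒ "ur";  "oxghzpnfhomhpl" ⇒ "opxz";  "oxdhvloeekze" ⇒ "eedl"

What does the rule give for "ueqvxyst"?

The transformation: swap the front and back halves of the string, then keep one character in every 3, starting at position 3 (positions 3rd, 6th, 9th, ...).
For "ueqvxyst" the result is "se".

se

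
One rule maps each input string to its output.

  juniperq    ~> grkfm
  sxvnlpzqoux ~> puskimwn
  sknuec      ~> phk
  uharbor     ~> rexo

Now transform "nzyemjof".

kwvbj

Rule — delete the last 3 characters, then shift every letter 3 places backward in the alphabet (wrapping around).
"nzyemjof" → "kwvbj".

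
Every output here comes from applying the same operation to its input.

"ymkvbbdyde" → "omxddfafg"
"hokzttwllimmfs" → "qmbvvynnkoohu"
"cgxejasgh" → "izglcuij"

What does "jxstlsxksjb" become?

The transformation: shift every letter 2 places forward in the alphabet (wrapping around), then delete the first character.
For "jxstlsxksjb", step one produces "lzuvnuzmuld"; step two turns that into "zuvnuzmuld".

zuvnuzmuld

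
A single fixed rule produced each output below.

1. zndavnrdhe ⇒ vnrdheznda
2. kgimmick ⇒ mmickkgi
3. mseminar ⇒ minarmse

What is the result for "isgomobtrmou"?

The rule is to swap the front and back halves of the string, then move the last character to the front.
Applying both steps to "isgomobtrmou": "btrmouisgomo", then "obtrmouisgom".

obtrmouisgom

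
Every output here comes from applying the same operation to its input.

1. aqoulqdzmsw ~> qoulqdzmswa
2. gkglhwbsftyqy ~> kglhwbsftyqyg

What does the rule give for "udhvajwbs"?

dhvajwbsu

Looking at the pairs, the operation is to move the first character to the end.
Doing the same to "udhvajwbs": "dhvajwbsu".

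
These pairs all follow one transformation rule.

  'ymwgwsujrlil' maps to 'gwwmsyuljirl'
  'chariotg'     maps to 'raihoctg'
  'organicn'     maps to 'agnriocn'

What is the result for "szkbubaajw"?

bkuzbsawaj

What's happening: move the first 3 characters to the end (rotate left by 3), then take characters alternately from the front and the back (1st, last, 2nd, 2nd-last, ...).
Applying both steps to "szkbubaajw": "bubaajwszk", then "bkuzbsawaj".
(Check on "chariotg": → "riotgcha" → "raihoctg" ✓)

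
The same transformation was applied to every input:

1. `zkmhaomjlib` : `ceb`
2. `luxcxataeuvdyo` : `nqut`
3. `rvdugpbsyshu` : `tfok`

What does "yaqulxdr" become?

What's happening: shift every letter 10 places backward in the alphabet (wrapping around), then keep one character in every 3, starting at position 3 (positions 3rd, 6th, 9th, ...).
Working it through for "yaqulxdr": intermediate "oqgkbnth", final "gn".

gn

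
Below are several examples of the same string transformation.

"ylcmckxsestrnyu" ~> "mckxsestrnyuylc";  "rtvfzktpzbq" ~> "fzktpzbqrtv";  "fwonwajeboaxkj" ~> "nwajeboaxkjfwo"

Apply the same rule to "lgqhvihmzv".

hvihmzvlgq

The rule is to move the first 3 characters to the end (rotate left by 3).
So "lgqhvihmzv" becomes "hvihmzvlgq".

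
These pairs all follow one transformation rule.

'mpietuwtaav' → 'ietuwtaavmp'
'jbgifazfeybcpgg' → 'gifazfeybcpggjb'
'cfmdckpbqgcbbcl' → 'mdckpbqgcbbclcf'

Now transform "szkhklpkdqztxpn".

khklpkdqztxpnsz

In each case the input is transformed by: move the first 2 characters to the end (rotate left by 2).
For "szkhklpkdqztxpn" the result is "khklpkdqztxpnsz".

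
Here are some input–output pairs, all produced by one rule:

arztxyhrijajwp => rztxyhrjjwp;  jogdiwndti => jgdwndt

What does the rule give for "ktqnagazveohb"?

ktqngzvhb

Rule — remove every vowel.
On "ktqnagazveohb" that produces "ktqngzvhb".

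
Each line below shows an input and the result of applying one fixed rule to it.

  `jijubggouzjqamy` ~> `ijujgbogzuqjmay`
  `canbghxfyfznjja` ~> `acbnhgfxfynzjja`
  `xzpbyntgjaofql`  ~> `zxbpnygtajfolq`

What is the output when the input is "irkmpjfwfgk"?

rimkjpwfgfk

What's happening: swap each adjacent pair of characters (1↔2, 3↔4, ...).
Applying that to "irkmpjfwfgk" gives "rimkjpwfgfk".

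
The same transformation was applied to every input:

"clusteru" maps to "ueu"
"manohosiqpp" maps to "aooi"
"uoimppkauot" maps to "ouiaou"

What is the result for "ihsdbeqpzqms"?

In each case the input is transformed by: swap each adjacent pair of characters (1↔2, 3↔4, ...), then keep only the vowels.
Working it through for "ihsdbeqpzqms": intermediate "hidsebpqqzsm", final "ie".

ie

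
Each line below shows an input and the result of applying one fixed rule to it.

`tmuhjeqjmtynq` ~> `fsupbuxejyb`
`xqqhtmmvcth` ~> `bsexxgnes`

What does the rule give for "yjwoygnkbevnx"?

hzjryvmpgyi

The transformation: delete the first 2 characters, then shift every letter 11 places forward in the alphabet (wrapping around).
Starting from "yjwoygnkbevnx": after the first operation, "woygnkbevnx"; after the second, "hzjryvmpgyi".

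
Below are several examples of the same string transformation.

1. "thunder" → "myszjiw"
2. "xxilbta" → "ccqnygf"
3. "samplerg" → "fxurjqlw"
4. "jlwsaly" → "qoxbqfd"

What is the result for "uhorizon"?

mzwtenst

The rule is to swap each adjacent pair of characters (1↔2, 3↔4, ...), then shift every letter 5 places forward in the alphabet (wrapping around).
"uhorizon" → "hurozino" → "mzwtenst".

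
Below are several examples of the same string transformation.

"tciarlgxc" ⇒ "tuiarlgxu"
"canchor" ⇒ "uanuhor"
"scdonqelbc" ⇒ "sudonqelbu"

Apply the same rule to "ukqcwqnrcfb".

ukquwqnrufb

Rule — replace every "c" with "u".
Applying that to "ukqcwqnrcfb" gives "ukquwqnrufb".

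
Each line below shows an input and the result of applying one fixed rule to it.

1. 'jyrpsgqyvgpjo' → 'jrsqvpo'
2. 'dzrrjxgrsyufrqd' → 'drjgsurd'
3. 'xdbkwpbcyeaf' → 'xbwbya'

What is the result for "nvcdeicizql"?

nceczl

Rule — keep every other character starting from the first (positions 1st, 3rd, 5th, ...).
Doing the same to "nvcdeicizql": "nceczl".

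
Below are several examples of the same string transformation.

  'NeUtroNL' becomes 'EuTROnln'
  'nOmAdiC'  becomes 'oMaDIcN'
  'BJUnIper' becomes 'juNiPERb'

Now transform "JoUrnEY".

OuRNeyj

The rule is to move the first character to the end, then flip the case of every letter.
"JoUrnEY" → "OuRNeyj".
(Check on "nOmAdiC": → "OmAdiCn" → "oMaDIcN" ✓)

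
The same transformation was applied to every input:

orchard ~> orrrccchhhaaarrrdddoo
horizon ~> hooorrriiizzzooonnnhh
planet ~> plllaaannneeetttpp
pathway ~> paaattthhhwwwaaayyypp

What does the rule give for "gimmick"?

giiimmmmmmiiiccckkkgg

The transformation: repeat every character 3 times, then move the first 2 characters to the end (rotate left by 2).
For "gimmick", step one produces "gggiiimmmmmmiiiccckkk"; step two turns that into "giiimmmmmmiiiccckkkgg".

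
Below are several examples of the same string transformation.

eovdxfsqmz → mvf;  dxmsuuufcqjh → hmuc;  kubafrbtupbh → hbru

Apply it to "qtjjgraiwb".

wjr

The pattern: keep one character in every 3, starting at position 3 (positions 3rd, 6th, 9th, ...), then move the last character to the front.
Working it through for "qtjjgraiwb": intermediate "jrw", final "wjr".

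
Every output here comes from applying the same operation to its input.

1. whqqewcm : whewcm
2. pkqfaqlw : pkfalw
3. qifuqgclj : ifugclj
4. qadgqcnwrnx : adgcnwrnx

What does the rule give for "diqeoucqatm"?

dieoucatm

Looking at the pairs, the operation is to remove every "q".
"diqeoucqatm" → "dieoucatm".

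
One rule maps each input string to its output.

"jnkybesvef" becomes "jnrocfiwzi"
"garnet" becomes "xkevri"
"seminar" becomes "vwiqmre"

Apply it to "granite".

Rule — shift every letter 4 places forward in the alphabet (wrapping around), then move the last character to the front.
On "granite": the first step gives "kvermxi", and the second then gives "ikvermx".

ikvermx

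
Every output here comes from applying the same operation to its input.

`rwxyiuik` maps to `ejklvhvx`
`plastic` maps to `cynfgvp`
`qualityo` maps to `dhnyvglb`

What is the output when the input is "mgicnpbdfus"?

In each case the input is transformed by: shift every letter 13 places forward in the alphabet (wrapping around) — i.e. ROT13.
"mgicnpbdfus" → "ztvpacoqshf".

ztvpacoqshf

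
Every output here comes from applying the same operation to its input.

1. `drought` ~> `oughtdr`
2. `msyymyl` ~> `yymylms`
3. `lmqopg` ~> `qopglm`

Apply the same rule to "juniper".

The transformation: move the first 2 characters to the end (rotate left by 2).
Doing the same to "juniper": "niperju".

niperju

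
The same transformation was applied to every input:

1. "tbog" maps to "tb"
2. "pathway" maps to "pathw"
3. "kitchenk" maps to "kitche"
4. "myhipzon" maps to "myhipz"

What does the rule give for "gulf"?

gu

The transformation: delete the last 2 characters.
For "gulf" the result is "gu".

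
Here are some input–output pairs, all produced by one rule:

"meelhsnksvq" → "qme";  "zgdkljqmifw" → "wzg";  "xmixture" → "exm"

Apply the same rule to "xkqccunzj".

The pattern: move the first 2 characters to the end (rotate left by 2), then keep only the last 3 characters.
On "xkqccunzj": the first step gives "qccunzjxk", and the second then gives "jxk".

jxk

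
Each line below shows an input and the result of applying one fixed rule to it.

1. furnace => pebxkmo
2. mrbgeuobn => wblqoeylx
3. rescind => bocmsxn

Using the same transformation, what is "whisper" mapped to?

The pattern: shift every letter 10 places forward in the alphabet (wrapping around).
On "whisper" that produces "grsczob".

grsczob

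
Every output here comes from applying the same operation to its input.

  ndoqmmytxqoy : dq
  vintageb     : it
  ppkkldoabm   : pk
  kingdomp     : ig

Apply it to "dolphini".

op

The rule is to keep every other character starting from the second (positions 2nd, 4th, 6th, ...), then keep only the first 2 characters.
For "dolphini", step one produces "opii"; step two turns that into "op".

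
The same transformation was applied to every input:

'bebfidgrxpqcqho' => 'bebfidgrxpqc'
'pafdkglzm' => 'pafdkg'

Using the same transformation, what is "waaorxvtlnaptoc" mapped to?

waaorxvtlnap

Looking at the pairs, the operation is to delete the last 3 characters.
Applying that to "waaorxvtlnaptoc" gives "waaorxvtlnap".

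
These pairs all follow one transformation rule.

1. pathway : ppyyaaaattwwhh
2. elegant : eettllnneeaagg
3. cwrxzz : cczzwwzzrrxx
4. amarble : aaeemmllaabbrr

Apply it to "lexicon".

llnneeooxxccii

Rule — take characters alternately from the front and the back (1st, last, 2nd, 2nd-last, ...), then double every character.
Applying both steps to "lexicon": "lneoxci", then "llnneeooxxccii".
(Check on "elegant": → "etlneag" → "eettllnneeaagg" ✓)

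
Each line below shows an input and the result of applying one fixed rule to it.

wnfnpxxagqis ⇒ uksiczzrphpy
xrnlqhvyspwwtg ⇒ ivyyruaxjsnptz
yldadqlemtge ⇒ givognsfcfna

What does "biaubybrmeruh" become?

The transformation: shift every letter 2 places forward in the alphabet (wrapping around), then reverse the string.
"biaubybrmeruh" → "dkcwdadtogtwj" → "jwtgotdadwckd".

jwtgotdadwckd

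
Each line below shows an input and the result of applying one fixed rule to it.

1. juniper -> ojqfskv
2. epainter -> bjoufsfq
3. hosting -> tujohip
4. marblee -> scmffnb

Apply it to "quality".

bmjuzrv

Rule — move the first 2 characters to the end (rotate left by 2), then shift every letter 1 place forward in the alphabet (wrapping around).
Working it through for "quality": intermediate "alityqu", final "bmjuzrv".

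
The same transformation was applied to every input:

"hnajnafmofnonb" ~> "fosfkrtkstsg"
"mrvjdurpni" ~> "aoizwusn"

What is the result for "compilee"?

runqjj

What's happening: delete the first 2 characters, then shift every letter 5 places forward in the alphabet (wrapping around).
On "compilee": the first step gives "mpilee", and the second then gives "runqjj".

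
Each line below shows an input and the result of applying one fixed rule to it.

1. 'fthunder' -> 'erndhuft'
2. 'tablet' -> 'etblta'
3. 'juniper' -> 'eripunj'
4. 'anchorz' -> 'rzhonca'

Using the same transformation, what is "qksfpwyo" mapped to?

yopwsfqk

Rule — reverse the string, then swap each adjacent pair of characters (1↔2, 3↔4, ...).
Starting from "qksfpwyo": after the first operation, "oywpfskq"; after the second, "yopwsfqk".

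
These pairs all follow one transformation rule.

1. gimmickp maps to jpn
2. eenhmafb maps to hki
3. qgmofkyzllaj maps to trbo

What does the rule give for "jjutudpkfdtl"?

mwsg

What's happening: keep one character in every 3, starting at position 1 (positions 1st, 4th, 7th, ...), then shift every letter 3 places forward in the alphabet (wrapping around).
On "jjutudpkfdtl": the first step gives "jtpd", and the second then gives "mwsg".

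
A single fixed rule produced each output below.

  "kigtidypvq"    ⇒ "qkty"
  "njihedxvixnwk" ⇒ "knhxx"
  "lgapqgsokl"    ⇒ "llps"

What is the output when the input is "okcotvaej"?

aoo

What's happening: keep one character in every 3, starting at position 1 (positions 1st, 4th, 7th, ...), then move the last character to the front.
Doing the same to "okcotvaej": "aoo".
(Check on "kigtidypvq": → "ktyq" → "qkty" ✓)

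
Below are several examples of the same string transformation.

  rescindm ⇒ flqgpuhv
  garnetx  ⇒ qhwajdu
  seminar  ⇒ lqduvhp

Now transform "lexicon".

The pattern: shift every letter 3 places forward in the alphabet (wrapping around), then move the first 3 characters to the end (rotate left by 3).
Starting from "lexicon": after the first operation, "ohalfrq"; after the second, "lfrqoha".
(Check on "seminar": → "vhplqdu" → "lqduvhp" ✓)

lfrqoha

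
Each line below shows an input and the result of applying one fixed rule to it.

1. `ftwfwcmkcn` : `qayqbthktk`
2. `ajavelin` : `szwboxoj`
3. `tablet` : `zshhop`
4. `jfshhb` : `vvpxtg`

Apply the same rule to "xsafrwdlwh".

krzkvlgotf

Looking at the pairs, the operation is to shift every letter 12 places backward in the alphabet (wrapping around), then swap the front and back halves of the string.
Starting from "xsafrwdlwh": after the first operation, "lgotfkrzkv"; after the second, "krzkvlgotf".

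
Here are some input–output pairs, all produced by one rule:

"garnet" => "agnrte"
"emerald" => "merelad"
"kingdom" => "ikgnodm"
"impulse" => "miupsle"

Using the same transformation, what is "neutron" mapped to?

entuorn

In each case the input is transformed by: swap each adjacent pair of characters (1↔2, 3↔4, ...).
"neutron" → "entuorn".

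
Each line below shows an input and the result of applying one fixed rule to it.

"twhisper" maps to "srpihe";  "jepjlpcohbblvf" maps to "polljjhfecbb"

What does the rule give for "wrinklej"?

nlkjie

The transformation: sort the characters into reverse alphabetical order, then delete the first 2 characters.
Applying both steps to "wrinklej": "wrnlkjie", then "nlkjie".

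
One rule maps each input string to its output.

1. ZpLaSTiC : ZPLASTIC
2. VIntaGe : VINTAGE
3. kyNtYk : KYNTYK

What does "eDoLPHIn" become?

EDOLPHIN

The transformation: convert every letter to uppercase.
So "eDoLPHIn" becomes "EDOLPHIN".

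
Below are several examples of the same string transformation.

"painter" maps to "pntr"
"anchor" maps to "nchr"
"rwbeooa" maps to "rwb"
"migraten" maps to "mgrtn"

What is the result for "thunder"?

thndr

Rule — remove every vowel.
Applying that to "thunder" gives "thndr".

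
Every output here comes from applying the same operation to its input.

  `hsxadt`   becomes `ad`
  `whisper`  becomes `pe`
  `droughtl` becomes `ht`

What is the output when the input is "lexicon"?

co

Rule — move the last character to the front, then keep only the last 2 characters.
For "lexicon", step one produces "nlexico"; step two turns that into "co".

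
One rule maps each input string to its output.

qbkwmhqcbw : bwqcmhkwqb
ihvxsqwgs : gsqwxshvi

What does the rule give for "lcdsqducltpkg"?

kgtpcldusqcdl

The rule is to reverse the string, then swap each adjacent pair of characters (1↔2, 3↔4, ...).
Doing the same to "lcdsqducltpkg": "kgtpcldusqcdl".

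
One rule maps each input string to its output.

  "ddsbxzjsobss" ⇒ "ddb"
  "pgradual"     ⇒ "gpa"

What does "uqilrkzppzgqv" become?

qul

The rule is to swap each adjacent pair of characters (1↔2, 3↔4, ...), then keep only the first 3 characters.
Starting from "uqilrkzppzgqv": after the first operation, "qulikrpzzpqgv"; after the second, "qul".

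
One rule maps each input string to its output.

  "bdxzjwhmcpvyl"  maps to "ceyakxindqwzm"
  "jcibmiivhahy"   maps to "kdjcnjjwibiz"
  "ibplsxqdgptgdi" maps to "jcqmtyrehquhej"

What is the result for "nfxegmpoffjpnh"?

The rule is to shift every letter 1 place forward in the alphabet (wrapping around).
So "nfxegmpoffjpnh" becomes "ogyfhnqpggkqoi".

ogyfhnqpggkqoi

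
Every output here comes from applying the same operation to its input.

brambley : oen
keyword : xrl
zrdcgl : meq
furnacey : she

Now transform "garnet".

tne

Rule — shift every letter 13 places forward in the alphabet (wrapping around) — i.e. ROT13, then keep only the first 3 characters.
So "garnet" becomes "tne".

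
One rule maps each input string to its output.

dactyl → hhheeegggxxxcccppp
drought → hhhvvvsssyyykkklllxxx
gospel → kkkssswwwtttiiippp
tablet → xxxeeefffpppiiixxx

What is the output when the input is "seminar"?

wwwiiiqqqmmmrrreeevvv

The rule is to shift every letter 4 places forward in the alphabet (wrapping around), then repeat every character 3 times.
Starting from "seminar": after the first operation, "wiqmrev"; after the second, "wwwiiiqqqmmmrrreeevvv".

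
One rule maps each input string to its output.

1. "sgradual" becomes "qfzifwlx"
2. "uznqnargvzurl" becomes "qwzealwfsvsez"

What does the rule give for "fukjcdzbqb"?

gvgeihopzk

Looking at the pairs, the operation is to reverse the string, then shift every letter 5 places forward in the alphabet (wrapping around).
For "fukjcdzbqb" the result is "gvgeihopzk".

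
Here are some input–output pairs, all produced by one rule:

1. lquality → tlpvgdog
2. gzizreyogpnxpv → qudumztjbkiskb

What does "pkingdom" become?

In each case the input is transformed by: shift every letter 5 places backward in the alphabet (wrapping around), then swap the first and last characters.
Starting from "pkingdom": after the first operation, "kfdibyjh"; after the second, "hfdibyjk".

hfdibyjk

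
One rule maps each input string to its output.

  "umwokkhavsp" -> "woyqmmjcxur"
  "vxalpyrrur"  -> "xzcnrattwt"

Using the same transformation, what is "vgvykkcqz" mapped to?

The pattern: shift every letter 2 places forward in the alphabet (wrapping around).
Applying that to "vgvykkcqz" gives "xixammesb".

xixammesb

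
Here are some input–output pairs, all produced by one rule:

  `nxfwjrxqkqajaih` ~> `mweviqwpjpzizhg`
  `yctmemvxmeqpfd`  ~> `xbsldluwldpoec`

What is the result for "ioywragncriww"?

The rule is to shift every letter 1 place backward in the alphabet (wrapping around).
So "ioywragncriww" becomes "hnxvqzfmbqhvv".

hnxvqzfmbqhvv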